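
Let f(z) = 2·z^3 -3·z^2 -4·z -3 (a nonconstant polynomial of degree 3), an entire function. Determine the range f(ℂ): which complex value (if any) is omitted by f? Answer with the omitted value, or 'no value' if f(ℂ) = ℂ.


Little Picard bounds the complement of f(ℂ) to at most one point.
For every w ∈ ℂ, the equation p(z) − w = 0 is a nonconstant polynomial in z and hence has at least one root by the fundamental theorem of algebra. So p is surjective onto ℂ, omitting no value.

Omitted value: no value.


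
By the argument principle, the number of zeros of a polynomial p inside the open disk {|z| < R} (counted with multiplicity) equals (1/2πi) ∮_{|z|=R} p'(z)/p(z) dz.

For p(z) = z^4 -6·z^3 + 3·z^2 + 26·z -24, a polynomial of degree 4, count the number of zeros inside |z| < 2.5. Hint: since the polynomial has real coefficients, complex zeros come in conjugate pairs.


The zeros of p are: 4, -2, 3, 1.
Their magnitudes are: 4, 2, 3, 1.
Zeros with |z| < R = 2.5: -2, 1.
Count = 2.
By the argument principle, (1/2πi) ∮_{|z|=R} p'(z)/p(z) dz equals exactly this count.

Number of zeros inside |z| < 2.5: 2.


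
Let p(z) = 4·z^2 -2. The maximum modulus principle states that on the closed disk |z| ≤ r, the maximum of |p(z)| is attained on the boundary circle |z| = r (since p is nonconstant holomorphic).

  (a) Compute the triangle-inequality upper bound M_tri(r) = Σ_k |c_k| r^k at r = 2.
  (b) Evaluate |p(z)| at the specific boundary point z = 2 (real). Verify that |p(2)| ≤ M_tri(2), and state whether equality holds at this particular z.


Coefficients: c_0 = -2, c_1 = 0, c_2 = 4. Radius r = 2.
Part (a). Triangle bound: M_tri(r) = Σ_k |c_k| r^k
  = |-2|·2^0 + |0|·2^1 + |4|·2^2
  = 2 + 0 + 16 = 18.
This bounds M(r) := max_{|z|=r} |p(z)| from above; equality holds iff all terms c_k z^k can be made to align in phase at a single z on |z|=r.
Part (b). At z = 2 (real, on the circle |z| = r):
  p(2) = (-2)·2^0 + (0)·2^1 + (4)·2^2 = 14.
  |p(2)| = 14.
Check: |p(2)| = 14 ≤ 18 = M_tri(2). ✓ Equality does not hold at z = 2 (the coefficients have mixed signs, so the terms do not all align in phase there).

M_tri(2) = 18; |p(2)| = 14; equality at z=2: no.


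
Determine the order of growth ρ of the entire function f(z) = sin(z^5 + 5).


Write sin(w) = (e^{iw} ± e^{−iw})/(2 or 2i), so |sin(w)| ≤ e^{|w|}. With w = z^5 + 5, |w| ≤ 1r^5 + 5 on |z|=r, giving M(r) ≤ e^{1r^5 + 5} and ρ ≤ 5. For the lower bound, choose z on |z|=r with 1z^5 purely imaginary of modulus 1r^5; then |sin(z^5 + 5)| grows like e^{1r^5}/2, so ρ ≥ 5. Hence ρ = 5.
Therefore ρ = 5.

Order ρ = 5.


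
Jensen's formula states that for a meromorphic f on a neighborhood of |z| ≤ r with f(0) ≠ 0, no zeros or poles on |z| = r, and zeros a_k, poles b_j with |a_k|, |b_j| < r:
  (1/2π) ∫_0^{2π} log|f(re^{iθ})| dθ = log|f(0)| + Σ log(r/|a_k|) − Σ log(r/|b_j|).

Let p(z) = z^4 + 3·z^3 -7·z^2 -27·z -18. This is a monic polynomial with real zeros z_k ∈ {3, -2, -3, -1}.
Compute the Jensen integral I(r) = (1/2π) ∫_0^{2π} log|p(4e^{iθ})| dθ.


Zeros: -3, -2, -1, 3; r = 4.
Inside |z| < r: -3, -2, -1, 3. Outside (|z| ≥ r): ∅.
p(0) = -18, so log|p(0)| = log(18) = 2.8904.
Apply Jensen: I(r) = log|p(0)| + Σ_k log(r/|z_k|), summed over zeros inside |z| < r.
  log(r/|z_k|) for z_k = 3: log(4/3) = 0.2877
  log(r/|z_k|) for z_k = -2: log(4/2) = 0.6931
  log(r/|z_k|) for z_k = -3: log(4/3) = 0.2877
  log(r/|z_k|) for z_k = -1: log(4/1) = 1.3863
Sum over inside zeros: 2.6548.
I(r) = log|p(0)| + (inside sum) = 2.8904 + 2.6548 = 5.5452.
Closed form (all zeros inside, monic): I(r) = n·log(r) = 4·log(4) = 5.5452. ✓

I(r) ≈ 5.5452.


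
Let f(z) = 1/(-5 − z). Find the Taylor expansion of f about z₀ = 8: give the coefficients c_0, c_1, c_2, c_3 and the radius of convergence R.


Let w = z − z₀, so z = z₀ + w.
Then -5 − z = -5 − (z₀ + w) = (-5 − z₀) − w = -13 − w.
f(z) = 1/(-13 − w) = (1/(-13)) · 1/(1 − w/(-13)) = Σ_{n≥0} w^n / (-13)^(n+1).
So c_n = 1/(-13)^(n+1):
  c_0 = 1/(-13)^1 = -1/13.
  c_1 = 1/(-13)^2 = 1/169.
  c_2 = 1/(-13)^3 = -1/2197.
  c_3 = 1/(-13)^4 = 1/28561.
The series is valid for |w/d| < 1, i.e. |z − z₀| < |d|.
Radius of convergence: R = |-5 − z₀| = |-13| = 13 (distance from z₀ to the singularity z = -5).

c_0 = -1/13, c_1 = 1/169, c_2 = -1/2197, c_3 = 1/28561; R = 13.


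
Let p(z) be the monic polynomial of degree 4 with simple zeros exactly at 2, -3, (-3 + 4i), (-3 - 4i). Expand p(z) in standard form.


The polynomial is p(z) = ∏_{α ∈ S} (z − α), where S = {2, -3, (-3 + 4i), (-3 - 4i)}.
Expanding the product yields: p(z) = z^4 + 7·z^3 + 25·z^2 -11·z -150.
Note conjugate pairs combine to real quadratics: (z − (-3+4i))(z − (-3−4i)) = z² + 6z + 25.
The resulting polynomial has degree 4 and real coefficients as required.

p(z) = z^4 + 7·z^3 + 25·z^2 -11·z -150.


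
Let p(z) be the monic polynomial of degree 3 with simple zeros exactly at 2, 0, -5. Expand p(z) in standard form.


The polynomial is p(z) = ∏_{α ∈ S} (z − α), where S = {2, 0, -5}.
Expanding the product yields: p(z) = z^3 + 3·z^2 -10·z.
The resulting polynomial has degree 3 and real coefficients as required.

p(z) = z^3 + 3·z^2 -10·z.


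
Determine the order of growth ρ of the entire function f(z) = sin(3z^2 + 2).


Write sin(w) = (e^{iw} ± e^{−iw})/(2 or 2i), so |sin(w)| ≤ e^{|w|}. With w = 3z^2 + 2, |w| ≤ 3r^2 + 2 on |z|=r, giving M(r) ≤ e^{3r^2 + 2} and ρ ≤ 2. For the lower bound, choose z on |z|=r with 3z^2 purely imaginary of modulus 3r^2; then |sin(3z^2 + 2)| grows like e^{3r^2}/2, so ρ ≥ 2. Hence ρ = 2.
Therefore ρ = 2.

Order ρ = 2.


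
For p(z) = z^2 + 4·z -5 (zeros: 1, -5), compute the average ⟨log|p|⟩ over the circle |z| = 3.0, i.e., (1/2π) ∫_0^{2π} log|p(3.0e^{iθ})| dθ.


Zeros: -5, 1; r = 3.0.
Inside |z| < r: 1. Outside (|z| ≥ r): -5.
p(0) = -5, so log|p(0)| = log(5) = 1.6094.
Apply Jensen: I(r) = log|p(0)| + Σ_k log(r/|z_k|), summed over zeros inside |z| < r.
  log(r/|z_k|) for z_k = 1: log(3.0/1) = 1.0986
  Outside zeros (-5) contribute nothing to the Jensen sum.
Sum over inside zeros: 1.0986.
I(r) = log|p(0)| + (inside sum) = 1.6094 + 1.0986 = 2.7081.
Note: since some zeros are outside |z| ≤ r, the simplified n·log(r) form does NOT apply — only the inside zeros contribute.

I(r) ≈ 2.7081.


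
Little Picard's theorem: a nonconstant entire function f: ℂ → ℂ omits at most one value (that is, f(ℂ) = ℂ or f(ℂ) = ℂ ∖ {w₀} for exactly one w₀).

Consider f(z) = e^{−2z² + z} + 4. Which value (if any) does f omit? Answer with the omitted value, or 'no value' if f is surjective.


Little Picard bounds the complement of f(ℂ) to at most one point.
The exponent g(z) = −2z² + z is a nonconstant polynomial, hence surjective onto ℂ. So e^{g(z)} takes every value in {e^w : w ∈ ℂ} = ℂ ∖ {0}. Adding 4 shifts the range to ℂ ∖ {4}. f omits exactly 4.

Omitted value: 4.


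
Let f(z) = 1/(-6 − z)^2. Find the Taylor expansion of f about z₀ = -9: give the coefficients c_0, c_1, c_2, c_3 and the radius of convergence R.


Let w = z − z₀, so z = z₀ + w.
Then -6 − z = -6 − (z₀ + w) = (-6 − z₀) − w = 3 − w.
f(z) = 1/(3 − w)^2 = (1/(3)^2) · (1 − w/(3))^{−2}.
By the binomial series (1−u)^{−2} = Σ_{n≥0} C(n+1, 1) u^n for |u|<1, with u = w/(3):
  c_n = C(n+1, 1) / (3)^(n+2).
  c_0 = 1/(3)^2 = 1/9.
  c_1 = 2/(3)^3 = 2/27.
  c_2 = 3/(3)^4 = 1/27.
  c_3 = 4/(3)^5 = 4/243.
The series is valid for |w/d| < 1, i.e. |z − z₀| < |d|.
Radius of convergence: R = |-6 − z₀| = |3| = 3 (distance from z₀ to the singularity z = -6).

c_0 = 1/9, c_1 = 2/27, c_2 = 1/27, c_3 = 4/243; R = 3.


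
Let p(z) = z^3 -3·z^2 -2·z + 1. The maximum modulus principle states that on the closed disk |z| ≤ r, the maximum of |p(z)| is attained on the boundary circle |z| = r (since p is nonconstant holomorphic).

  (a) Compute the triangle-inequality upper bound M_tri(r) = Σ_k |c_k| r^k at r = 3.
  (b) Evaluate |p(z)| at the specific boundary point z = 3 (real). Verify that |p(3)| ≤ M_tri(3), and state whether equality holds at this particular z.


Coefficients: c_0 = 1, c_1 = -2, c_2 = -3, c_3 = 1. Radius r = 3.
Part (a). Triangle bound: M_tri(r) = Σ_k |c_k| r^k
  = |1|·3^0 + |-2|·3^1 + |-3|·3^2 + |1|·3^3
  = 1 + 6 + 27 + 27 = 61.
This bounds M(r) := max_{|z|=r} |p(z)| from above; equality holds iff all terms c_k z^k can be made to align in phase at a single z on |z|=r.
Part (b). At z = 3 (real, on the circle |z| = r):
  p(3) = (1)·3^0 + (-2)·3^1 + (-3)·3^2 + (1)·3^3 = -5.
  |p(3)| = 5.
Check: |p(3)| = 5 ≤ 61 = M_tri(3). ✓ Equality does not hold at z = 3 (the coefficients have mixed signs, so the terms do not all align in phase there).

M_tri(3) = 61; |p(3)| = 5; equality at z=3: no.


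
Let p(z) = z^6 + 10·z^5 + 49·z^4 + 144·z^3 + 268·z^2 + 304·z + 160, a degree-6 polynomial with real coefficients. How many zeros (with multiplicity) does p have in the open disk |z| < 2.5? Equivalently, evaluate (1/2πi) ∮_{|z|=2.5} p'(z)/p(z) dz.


The zeros of p are: (-1 + 2i), (-1 - 2i), (-2 + 2i), (-2 - 2i), -2, -2.
Their magnitudes are: 2.236, 2.236, 2.828, 2.828, 2, 2.
Zeros with |z| < R = 2.5: (-1 + 2i), (-1 - 2i), -2, -2.
Count = 4.
By the argument principle, (1/2πi) ∮_{|z|=R} p'(z)/p(z) dz equals exactly this count.

Number of zeros inside |z| < 2.5: 4.


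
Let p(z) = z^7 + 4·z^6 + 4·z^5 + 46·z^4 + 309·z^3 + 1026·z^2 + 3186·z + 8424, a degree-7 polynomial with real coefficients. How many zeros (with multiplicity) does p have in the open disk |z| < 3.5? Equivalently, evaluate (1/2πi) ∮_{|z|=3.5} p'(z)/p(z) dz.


The zeros of p are: (0 + 3i), (0 - 3i), -4, (-3 + 2i), (-3 - 2i), (3 + 3i), (3 - 3i).
Their magnitudes are: 3, 3, 4, 3.606, 3.606, 4.243, 4.243.
Zeros with |z| < R = 3.5: (0 + 3i), (0 - 3i).
Count = 2.
By the argument principle, (1/2πi) ∮_{|z|=R} p'(z)/p(z) dz equals exactly this count.

Number of zeros inside |z| < 3.5: 2.


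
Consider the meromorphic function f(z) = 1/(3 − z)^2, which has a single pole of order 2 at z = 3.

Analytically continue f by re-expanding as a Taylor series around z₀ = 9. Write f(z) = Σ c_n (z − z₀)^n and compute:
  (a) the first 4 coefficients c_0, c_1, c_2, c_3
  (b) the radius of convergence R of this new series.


Let w = z − z₀, so z = z₀ + w.
Then 3 − z = 3 − (z₀ + w) = (3 − z₀) − w = -6 − w.
f(z) = 1/(-6 − w)^2 = (1/(-6)^2) · (1 − w/(-6))^{−2}.
By the binomial series (1−u)^{−2} = Σ_{n≥0} C(n+1, 1) u^n for |u|<1, with u = w/(-6):
  c_n = C(n+1, 1) / (-6)^(n+2).
  c_0 = 1/(-6)^2 = 1/36.
  c_1 = 2/(-6)^3 = -1/108.
  c_2 = 3/(-6)^4 = 1/432.
  c_3 = 4/(-6)^5 = -1/1944.
The series is valid for |w/d| < 1, i.e. |z − z₀| < |d|.
Radius of convergence: R = |3 − z₀| = |-6| = 6 (distance from z₀ to the singularity z = 3).

c_0 = 1/36, c_1 = -1/108, c_2 = 1/432, c_3 = -1/1944; R = 6.


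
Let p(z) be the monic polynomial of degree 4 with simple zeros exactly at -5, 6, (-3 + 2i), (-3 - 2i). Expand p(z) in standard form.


The polynomial is p(z) = ∏_{α ∈ S} (z − α), where S = {-5, 6, (-3 + 2i), (-3 - 2i)}.
Expanding the product yields: p(z) = z^4 + 5·z^3 -23·z^2 -193·z -390.
Note conjugate pairs combine to real quadratics: (z − (-3+2i))(z − (-3−2i)) = z² + 6z + 13.
The resulting polynomial has degree 4 and real coefficients as required.

p(z) = z^4 + 5·z^3 -23·z^2 -193·z -390.


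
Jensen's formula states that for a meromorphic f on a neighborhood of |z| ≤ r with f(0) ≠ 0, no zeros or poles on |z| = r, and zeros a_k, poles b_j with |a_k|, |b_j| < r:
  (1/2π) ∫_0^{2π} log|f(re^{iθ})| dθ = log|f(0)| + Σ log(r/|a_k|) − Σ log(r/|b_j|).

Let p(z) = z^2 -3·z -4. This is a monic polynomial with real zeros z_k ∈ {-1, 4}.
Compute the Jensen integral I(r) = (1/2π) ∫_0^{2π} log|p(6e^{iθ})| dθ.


Zeros: -1, 4; r = 6.
Inside |z| < r: -1, 4. Outside (|z| ≥ r): ∅.
p(0) = -4, so log|p(0)| = log(4) = 1.3863.
Apply Jensen: I(r) = log|p(0)| + Σ_k log(r/|z_k|), summed over zeros inside |z| < r.
  log(r/|z_k|) for z_k = -1: log(6/1) = 1.7918
  log(r/|z_k|) for z_k = 4: log(6/4) = 0.4055
Sum over inside zeros: 2.1972.
I(r) = log|p(0)| + (inside sum) = 1.3863 + 2.1972 = 3.5835.
Closed form (all zeros inside, monic): I(r) = n·log(r) = 2·log(6) = 3.5835. ✓

I(r) ≈ 3.5835.


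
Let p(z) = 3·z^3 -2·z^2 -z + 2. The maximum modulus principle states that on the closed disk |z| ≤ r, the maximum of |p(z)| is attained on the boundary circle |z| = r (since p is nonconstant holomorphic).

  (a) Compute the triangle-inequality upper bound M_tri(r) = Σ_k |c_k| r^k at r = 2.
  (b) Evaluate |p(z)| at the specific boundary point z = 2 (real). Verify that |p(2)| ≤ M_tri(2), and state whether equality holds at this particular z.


Coefficients: c_0 = 2, c_1 = -1, c_2 = -2, c_3 = 3. Radius r = 2.
Part (a). Triangle bound: M_tri(r) = Σ_k |c_k| r^k
  = |2|·2^0 + |-1|·2^1 + |-2|·2^2 + |3|·2^3
  = 2 + 2 + 8 + 24 = 36.
This bounds M(r) := max_{|z|=r} |p(z)| from above; equality holds iff all terms c_k z^k can be made to align in phase at a single z on |z|=r.
Part (b). At z = 2 (real, on the circle |z| = r):
  p(2) = (2)·2^0 + (-1)·2^1 + (-2)·2^2 + (3)·2^3 = 16.
  |p(2)| = 16.
Check: |p(2)| = 16 ≤ 36 = M_tri(2). ✓ Equality does not hold at z = 2 (the coefficients have mixed signs, so the terms do not all align in phase there).

M_tri(2) = 36; |p(2)| = 16; equality at z=2: no.


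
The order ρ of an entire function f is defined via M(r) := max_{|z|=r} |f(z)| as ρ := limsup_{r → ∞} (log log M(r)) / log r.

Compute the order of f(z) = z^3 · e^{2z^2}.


M(r) = max_{|z|=r} |1|·|z|^3·|e^{2z^2}| = 1·r^3 · e^{2r^2} (the factors attain their maxima compatibly on |z|=r). Then log M(r) = log 1 + 3·log r + 2r^2, dominated by the last term, so log log M(r) ~ 2·log r. The polynomial factor 1z^3 contributes only a log r term and does not affect the order. ρ = 2.
Therefore ρ = 2.

Order ρ = 2.


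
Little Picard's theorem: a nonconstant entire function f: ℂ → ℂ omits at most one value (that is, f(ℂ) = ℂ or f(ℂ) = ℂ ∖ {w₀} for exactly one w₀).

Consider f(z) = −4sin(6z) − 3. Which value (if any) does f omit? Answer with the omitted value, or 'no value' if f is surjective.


Little Picard bounds the complement of f(ℂ) to at most one point.
sin is entire and surjective onto ℂ: for every w ∈ ℂ, sin(ζ) = w has a solution ζ ∈ ℂ (e.g., via the complex inverse arcsin). With ζ = 6z this gives z = ζ/(6). Then -4·sin(6z) takes every value in -4·ℂ = ℂ, and adding -3 is a bijection of ℂ. So f is surjective and omits no value. (Note: only on the real line is sin bounded by [−1, 1].)

Omitted value: no value.


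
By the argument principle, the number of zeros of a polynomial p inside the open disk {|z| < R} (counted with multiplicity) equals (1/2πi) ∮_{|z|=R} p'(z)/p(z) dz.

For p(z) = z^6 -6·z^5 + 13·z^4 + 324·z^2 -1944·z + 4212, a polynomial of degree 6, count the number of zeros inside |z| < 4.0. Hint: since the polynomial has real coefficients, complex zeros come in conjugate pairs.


The zeros of p are: (-3 + 3i), (-3 - 3i), (3 + 2i), (3 - 2i), (3 + 3i), (3 - 3i).
Their magnitudes are: 4.243, 4.243, 3.606, 3.606, 4.243, 4.243.
Zeros with |z| < R = 4.0: (3 + 2i), (3 - 2i).
Count = 2.
By the argument principle, (1/2πi) ∮_{|z|=R} p'(z)/p(z) dz equals exactly this count.

Number of zeros inside |z| < 4.0: 2.


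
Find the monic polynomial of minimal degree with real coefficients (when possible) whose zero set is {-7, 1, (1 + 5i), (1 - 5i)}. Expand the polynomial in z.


The polynomial is p(z) = ∏_{α ∈ S} (z − α), where S = {-7, 1, (1 + 5i), (1 - 5i)}.
Expanding the product yields: p(z) = z^4 + 4·z^3 + 7·z^2 + 170·z -182.
Note conjugate pairs combine to real quadratics: (z − (1+5i))(z − (1−5i)) = z² − 2z + 26.
The resulting polynomial has degree 4 and real coefficients as required.

p(z) = z^4 + 4·z^3 + 7·z^2 + 170·z -182.


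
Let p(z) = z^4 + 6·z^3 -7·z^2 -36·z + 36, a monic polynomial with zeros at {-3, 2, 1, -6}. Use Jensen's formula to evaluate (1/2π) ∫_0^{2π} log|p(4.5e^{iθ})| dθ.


Zeros: -6, -3, 1, 2; r = 4.5.
Inside |z| < r: -3, 1, 2. Outside (|z| ≥ r): -6.
p(0) = 36, so log|p(0)| = log(36) = 3.5835.
Apply Jensen: I(r) = log|p(0)| + Σ_k log(r/|z_k|), summed over zeros inside |z| < r.
  log(r/|z_k|) for z_k = -3: log(4.5/3) = 0.4055
  log(r/|z_k|) for z_k = 2: log(4.5/2) = 0.8109
  log(r/|z_k|) for z_k = 1: log(4.5/1) = 1.5041
  Outside zeros (-6) contribute nothing to the Jensen sum.
Sum over inside zeros: 2.7205.
I(r) = log|p(0)| + (inside sum) = 3.5835 + 2.7205 = 6.3040.
Note: since some zeros are outside |z| ≤ r, the simplified n·log(r) form does NOT apply — only the inside zeros contribute.

I(r) ≈ 6.3040.


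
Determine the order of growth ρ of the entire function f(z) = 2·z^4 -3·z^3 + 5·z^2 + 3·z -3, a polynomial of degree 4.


|f(z)| ≤ Σ|c_k|·r^k = O(r^4) as r → ∞. Polynomial growth is O(e^{r^ε}) for every ε > 0 (since r^4/e^{r^ε} → 0), so ρ ≤ ε for all ε > 0, i.e. ρ = 0. Every nonconstant polynomial has order 0.
Therefore ρ = 0.

Order ρ = 0.


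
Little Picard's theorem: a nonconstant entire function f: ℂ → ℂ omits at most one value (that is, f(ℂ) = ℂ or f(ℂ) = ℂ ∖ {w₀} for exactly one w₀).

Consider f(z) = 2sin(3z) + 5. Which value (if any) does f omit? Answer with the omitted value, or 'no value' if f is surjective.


Little Picard bounds the complement of f(ℂ) to at most one point.
sin is entire and surjective onto ℂ: for every w ∈ ℂ, sin(ζ) = w has a solution ζ ∈ ℂ (e.g., via the complex inverse arcsin). With ζ = 3z this gives z = ζ/(3). Then 2·sin(3z) takes every value in 2·ℂ = ℂ, and adding 5 is a bijection of ℂ. So f is surjective and omits no value. (Note: only on the real line is sin bounded by [−1, 1].)

Omitted value: no value.


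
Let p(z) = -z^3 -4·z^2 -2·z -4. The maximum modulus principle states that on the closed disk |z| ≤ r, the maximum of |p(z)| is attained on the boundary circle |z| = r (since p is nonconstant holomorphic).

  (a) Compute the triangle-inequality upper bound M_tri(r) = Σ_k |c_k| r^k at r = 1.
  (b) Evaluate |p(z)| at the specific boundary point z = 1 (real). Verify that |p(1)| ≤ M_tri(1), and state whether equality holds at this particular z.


Coefficients: c_0 = -4, c_1 = -2, c_2 = -4, c_3 = -1. Radius r = 1.
Part (a). Triangle bound: M_tri(r) = Σ_k |c_k| r^k
  = |-4|·1^0 + |-2|·1^1 + |-4|·1^2 + |-1|·1^3
  = 4 + 2 + 4 + 1 = 11.
This bounds M(r) := max_{|z|=r} |p(z)| from above; equality holds iff all terms c_k z^k can be made to align in phase at a single z on |z|=r.
Part (b). At z = 1 (real, on the circle |z| = r):
  p(1) = (-4)·1^0 + (-2)·1^1 + (-4)·1^2 + (-1)·1^3 = -11.
  |p(1)| = 11.
Since all nonzero coefficients share the same sign, |p(1)| = 11 = M_tri(1); the triangle bound is attained at z = 1, so in fact M(r) = 11.

M_tri(1) = 11; |p(1)| = 11; equality at z=1: yes.


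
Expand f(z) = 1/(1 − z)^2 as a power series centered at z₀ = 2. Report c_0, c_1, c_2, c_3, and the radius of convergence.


Let w = z − z₀, so z = z₀ + w.
Then 1 − z = 1 − (z₀ + w) = (1 − z₀) − w = -1 − w.
f(z) = 1/(-1 − w)^2 = (1/(-1)^2) · (1 − w/(-1))^{−2}.
By the binomial series (1−u)^{−2} = Σ_{n≥0} C(n+1, 1) u^n for |u|<1, with u = w/(-1):
  c_n = C(n+1, 1) / (-1)^(n+2).
  c_0 = 1/(-1)^2 = 1.
  c_1 = 2/(-1)^3 = -2.
  c_2 = 3/(-1)^4 = 3.
  c_3 = 4/(-1)^5 = -4.
The series is valid for |w/d| < 1, i.e. |z − z₀| < |d|.
Radius of convergence: R = |1 − z₀| = |-1| = 1 (distance from z₀ to the singularity z = 1).

c_0 = 1, c_1 = -2, c_2 = 3, c_3 = -4; R = 1.


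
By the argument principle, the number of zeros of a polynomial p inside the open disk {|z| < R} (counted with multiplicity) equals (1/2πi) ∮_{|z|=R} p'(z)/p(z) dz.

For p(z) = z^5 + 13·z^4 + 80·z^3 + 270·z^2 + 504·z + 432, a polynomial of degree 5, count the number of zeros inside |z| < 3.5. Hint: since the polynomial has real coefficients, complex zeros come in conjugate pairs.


The zeros of p are: (-3 + 3i), (-3 - 3i), (-2 + 2i), (-2 - 2i), -3.
Their magnitudes are: 4.243, 4.243, 2.828, 2.828, 3.
Zeros with |z| < R = 3.5: (-2 + 2i), (-2 - 2i), -3.
Count = 3.
By the argument principle, (1/2πi) ∮_{|z|=R} p'(z)/p(z) dz equals exactly this count.

Number of zeros inside |z| < 3.5: 3.


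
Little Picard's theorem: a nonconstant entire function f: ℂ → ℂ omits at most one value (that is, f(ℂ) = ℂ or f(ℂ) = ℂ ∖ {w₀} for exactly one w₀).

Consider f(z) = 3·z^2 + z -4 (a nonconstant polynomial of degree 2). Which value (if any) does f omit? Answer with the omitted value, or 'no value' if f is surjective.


Little Picard bounds the complement of f(ℂ) to at most one point.
For every w ∈ ℂ, the equation p(z) − w = 0 is a nonconstant polynomial in z and hence has at least one root by the fundamental theorem of algebra. So p is surjective onto ℂ, omitting no value.

Omitted value: no value.


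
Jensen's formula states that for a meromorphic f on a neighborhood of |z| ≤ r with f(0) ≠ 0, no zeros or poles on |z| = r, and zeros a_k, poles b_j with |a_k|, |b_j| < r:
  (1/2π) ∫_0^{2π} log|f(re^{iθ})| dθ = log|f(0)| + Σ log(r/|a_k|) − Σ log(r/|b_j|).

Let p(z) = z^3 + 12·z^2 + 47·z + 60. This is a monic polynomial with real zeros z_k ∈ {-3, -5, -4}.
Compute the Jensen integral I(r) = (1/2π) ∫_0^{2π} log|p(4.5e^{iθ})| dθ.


Zeros: -5, -4, -3; r = 4.5.
Inside |z| < r: -4, -3. Outside (|z| ≥ r): -5.
p(0) = 60, so log|p(0)| = log(60) = 4.0943.
Apply Jensen: I(r) = log|p(0)| + Σ_k log(r/|z_k|), summed over zeros inside |z| < r.
  log(r/|z_k|) for z_k = -3: log(4.5/3) = 0.4055
  log(r/|z_k|) for z_k = -4: log(4.5/4) = 0.1178
  Outside zeros (-5) contribute nothing to the Jensen sum.
Sum over inside zeros: 0.5232.
I(r) = log|p(0)| + (inside sum) = 4.0943 + 0.5232 = 4.6176.
Note: since some zeros are outside |z| ≤ r, the simplified n·log(r) form does NOT apply — only the inside zeros contribute.

I(r) ≈ 4.6176.


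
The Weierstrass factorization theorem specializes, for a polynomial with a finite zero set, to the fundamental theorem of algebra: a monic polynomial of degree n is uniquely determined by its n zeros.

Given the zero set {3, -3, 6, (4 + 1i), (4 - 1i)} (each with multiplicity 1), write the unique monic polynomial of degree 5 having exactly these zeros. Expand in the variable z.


The polynomial is p(z) = ∏_{α ∈ S} (z − α), where S = {3, -3, 6, (4 + 1i), (4 - 1i)}.
Expanding the product yields: p(z) = z^5 -14·z^4 + 56·z^3 + 24·z^2 -585·z + 918.
Note conjugate pairs combine to real quadratics: (z − (4+1i))(z − (4−1i)) = z² − 8z + 17.
The resulting polynomial has degree 5 and real coefficients as required.

p(z) = z^5 -14·z^4 + 56·z^3 + 24·z^2 -585·z + 918.


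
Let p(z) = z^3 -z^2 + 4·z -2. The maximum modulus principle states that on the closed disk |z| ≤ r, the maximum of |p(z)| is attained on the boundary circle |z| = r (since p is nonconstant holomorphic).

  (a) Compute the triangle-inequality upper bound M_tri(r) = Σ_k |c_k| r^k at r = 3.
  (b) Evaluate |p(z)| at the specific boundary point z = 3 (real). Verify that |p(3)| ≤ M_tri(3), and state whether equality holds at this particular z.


Coefficients: c_0 = -2, c_1 = 4, c_2 = -1, c_3 = 1. Radius r = 3.
Part (a). Triangle bound: M_tri(r) = Σ_k |c_k| r^k
  = |-2|·3^0 + |4|·3^1 + |-1|·3^2 + |1|·3^3
  = 2 + 12 + 9 + 27 = 50.
This bounds M(r) := max_{|z|=r} |p(z)| from above; equality holds iff all terms c_k z^k can be made to align in phase at a single z on |z|=r.
Part (b). At z = 3 (real, on the circle |z| = r):
  p(3) = (-2)·3^0 + (4)·3^1 + (-1)·3^2 + (1)·3^3 = 28.
  |p(3)| = 28.
Check: |p(3)| = 28 ≤ 50 = M_tri(3). ✓ Equality does not hold at z = 3 (the coefficients have mixed signs, so the terms do not all align in phase there).

M_tri(3) = 50; |p(3)| = 28; equality at z=3: no.


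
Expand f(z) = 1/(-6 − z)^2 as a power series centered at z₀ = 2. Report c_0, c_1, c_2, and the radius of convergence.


Let w = z − z₀, so z = z₀ + w.
Then -6 − z = -6 − (z₀ + w) = (-6 − z₀) − w = -8 − w.
f(z) = 1/(-8 − w)^2 = (1/(-8)^2) · (1 − w/(-8))^{−2}.
By the binomial series (1−u)^{−2} = Σ_{n≥0} C(n+1, 1) u^n for |u|<1, with u = w/(-8):
  c_n = C(n+1, 1) / (-8)^(n+2).
  c_0 = 1/(-8)^2 = 1/64.
  c_1 = 2/(-8)^3 = -1/256.
  c_2 = 3/(-8)^4 = 3/4096.
The series is valid for |w/d| < 1, i.e. |z − z₀| < |d|.
Radius of convergence: R = |-6 − z₀| = |-8| = 8 (distance from z₀ to the singularity z = -6).

c_0 = 1/64, c_1 = -1/256, c_2 = 3/4096; R = 8.


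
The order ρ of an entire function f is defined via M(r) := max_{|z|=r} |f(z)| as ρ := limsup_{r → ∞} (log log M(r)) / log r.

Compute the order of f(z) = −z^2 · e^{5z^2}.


M(r) = max_{|z|=r} |-1|·|z|^2·|e^{5z^2}| = 1·r^2 · e^{5r^2} (the factors attain their maxima compatibly on |z|=r). Then log M(r) = log 1 + 2·log r + 5r^2, dominated by the last term, so log log M(r) ~ 2·log r. The polynomial factor -1z^2 contributes only a log r term and does not affect the order. ρ = 2.
Therefore ρ = 2.

Order ρ = 2.


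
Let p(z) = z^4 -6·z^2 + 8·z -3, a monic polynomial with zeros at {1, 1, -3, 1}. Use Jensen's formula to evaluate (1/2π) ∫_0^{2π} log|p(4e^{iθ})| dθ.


Zeros: -3, 1, 1, 1; r = 4.
Inside |z| < r: -3, 1, 1, 1. Outside (|z| ≥ r): ∅.
p(0) = -3, so log|p(0)| = log(3) = 1.0986.
Apply Jensen: I(r) = log|p(0)| + Σ_k log(r/|z_k|), summed over zeros inside |z| < r.
  log(r/|z_k|) for z_k = 1: log(4/1) = 1.3863
  log(r/|z_k|) for z_k = 1: log(4/1) = 1.3863
  log(r/|z_k|) for z_k = -3: log(4/3) = 0.2877
  log(r/|z_k|) for z_k = 1: log(4/1) = 1.3863
Sum over inside zeros: 4.4466.
I(r) = log|p(0)| + (inside sum) = 1.0986 + 4.4466 = 5.5452.
Closed form (all zeros inside, monic): I(r) = n·log(r) = 4·log(4) = 5.5452. ✓

I(r) ≈ 5.5452.


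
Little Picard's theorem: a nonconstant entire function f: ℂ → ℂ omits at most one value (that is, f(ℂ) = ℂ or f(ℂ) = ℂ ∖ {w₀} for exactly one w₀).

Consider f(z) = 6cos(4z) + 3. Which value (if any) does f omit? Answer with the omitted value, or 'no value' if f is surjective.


Little Picard bounds the complement of f(ℂ) to at most one point.
cos is entire and surjective onto ℂ: for every w ∈ ℂ, cos(ζ) = w has a solution ζ ∈ ℂ (e.g., via the complex inverse arccos). With ζ = 4z this gives z = ζ/(4). Then 6·cos(4z) takes every value in 6·ℂ = ℂ, and adding 3 is a bijection of ℂ. So f is surjective and omits no value. (Note: only on the real line is cos bounded by [−1, 1].)

Omitted value: no value.


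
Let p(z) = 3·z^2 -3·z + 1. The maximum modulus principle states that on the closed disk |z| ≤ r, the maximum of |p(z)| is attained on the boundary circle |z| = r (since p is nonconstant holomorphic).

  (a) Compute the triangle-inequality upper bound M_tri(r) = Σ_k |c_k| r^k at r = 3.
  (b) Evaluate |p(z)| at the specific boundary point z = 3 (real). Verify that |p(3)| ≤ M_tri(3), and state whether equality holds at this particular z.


Coefficients: c_0 = 1, c_1 = -3, c_2 = 3. Radius r = 3.
Part (a). Triangle bound: M_tri(r) = Σ_k |c_k| r^k
  = |1|·3^0 + |-3|·3^1 + |3|·3^2
  = 1 + 9 + 27 = 37.
This bounds M(r) := max_{|z|=r} |p(z)| from above; equality holds iff all terms c_k z^k can be made to align in phase at a single z on |z|=r.
Part (b). At z = 3 (real, on the circle |z| = r):
  p(3) = (1)·3^0 + (-3)·3^1 + (3)·3^2 = 19.
  |p(3)| = 19.
Check: |p(3)| = 19 ≤ 37 = M_tri(3). ✓ Equality does not hold at z = 3 (the coefficients have mixed signs, so the terms do not all align in phase there).

M_tri(3) = 37; |p(3)| = 19; equality at z=3: no.


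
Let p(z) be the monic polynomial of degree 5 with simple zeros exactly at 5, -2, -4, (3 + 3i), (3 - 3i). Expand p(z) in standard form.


The polynomial is p(z) = ∏_{α ∈ S} (z − α), where S = {5, -2, -4, (3 + 3i), (3 - 3i)}.
Expanding the product yields: p(z) = z^5 -5·z^4 -10·z^3 + 110·z^2 -156·z -720.
Note conjugate pairs combine to real quadratics: (z − (3+3i))(z − (3−3i)) = z² − 6z + 18.
The resulting polynomial has degree 5 and real coefficients as required.

p(z) = z^5 -5·z^4 -10·z^3 + 110·z^2 -156·z -720.


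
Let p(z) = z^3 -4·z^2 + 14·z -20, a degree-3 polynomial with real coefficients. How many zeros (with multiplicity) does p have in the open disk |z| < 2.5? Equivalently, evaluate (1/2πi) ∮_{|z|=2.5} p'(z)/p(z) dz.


The zeros of p are: (1 + 3i), (1 - 3i), 2.
Their magnitudes are: 3.162, 3.162, 2.
Zeros with |z| < R = 2.5: 2.
Count = 1.
By the argument principle, (1/2πi) ∮_{|z|=R} p'(z)/p(z) dz equals exactly this count.

Number of zeros inside |z| < 2.5: 1.


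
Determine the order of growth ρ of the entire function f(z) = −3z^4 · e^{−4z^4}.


M(r) = max_{|z|=r} |-3|·|z|^4·|e^{−4z^4}| = 3·r^4 · e^{4r^4} (the factors attain their maxima compatibly on |z|=r). Then log M(r) = log 3 + 4·log r + 4r^4, dominated by the last term, so log log M(r) ~ 4·log r. The polynomial factor -3z^4 contributes only a log r term and does not affect the order. ρ = 4.
Therefore ρ = 4.

Order ρ = 4.


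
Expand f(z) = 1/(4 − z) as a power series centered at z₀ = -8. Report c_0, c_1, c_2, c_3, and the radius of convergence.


Let w = z − z₀, so z = z₀ + w.
Then 4 − z = 4 − (z₀ + w) = (4 − z₀) − w = 12 − w.
f(z) = 1/(12 − w) = (1/(12)) · 1/(1 − w/(12)) = Σ_{n≥0} w^n / (12)^(n+1).
So c_n = 1/(12)^(n+1):
  c_0 = 1/(12)^1 = 1/12.
  c_1 = 1/(12)^2 = 1/144.
  c_2 = 1/(12)^3 = 1/1728.
  c_3 = 1/(12)^4 = 1/20736.
The series is valid for |w/d| < 1, i.e. |z − z₀| < |d|.
Radius of convergence: R = |4 − z₀| = |12| = 12 (distance from z₀ to the singularity z = 4).

c_0 = 1/12, c_1 = 1/144, c_2 = 1/1728, c_3 = 1/20736; R = 12.


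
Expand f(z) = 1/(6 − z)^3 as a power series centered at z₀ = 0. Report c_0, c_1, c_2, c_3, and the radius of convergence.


Let w = z − z₀, so z = z₀ + w.
Then 6 − z = 6 − (z₀ + w) = (6 − z₀) − w = 6 − w.
f(z) = 1/(6 − w)^3 = (1/(6)^3) · (1 − w/(6))^{−3}.
By the binomial series (1−u)^{−3} = Σ_{n≥0} C(n+2, 2) u^n for |u|<1, with u = w/(6):
  c_n = C(n+2, 2) / (6)^(n+3).
  c_0 = 1/(6)^3 = 1/216.
  c_1 = 3/(6)^4 = 1/432.
  c_2 = 6/(6)^5 = 1/1296.
  c_3 = 10/(6)^6 = 5/23328.
The series is valid for |w/d| < 1, i.e. |z − z₀| < |d|.
Radius of convergence: R = |6 − z₀| = |6| = 6 (distance from z₀ to the singularity z = 6).

c_0 = 1/216, c_1 = 1/432, c_2 = 1/1296, c_3 = 5/23328; R = 6.


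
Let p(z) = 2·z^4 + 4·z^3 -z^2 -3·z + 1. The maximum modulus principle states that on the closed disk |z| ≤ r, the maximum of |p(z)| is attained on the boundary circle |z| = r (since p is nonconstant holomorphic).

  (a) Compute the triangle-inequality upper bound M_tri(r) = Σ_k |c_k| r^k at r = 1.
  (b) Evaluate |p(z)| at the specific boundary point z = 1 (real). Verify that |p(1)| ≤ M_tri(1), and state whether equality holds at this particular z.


Coefficients: c_0 = 1, c_1 = -3, c_2 = -1, c_3 = 4, c_4 = 2. Radius r = 1.
Part (a). Triangle bound: M_tri(r) = Σ_k |c_k| r^k
  = |1|·1^0 + |-3|·1^1 + |-1|·1^2 + |4|·1^3 + |2|·1^4
  = 1 + 3 + 1 + 4 + 2 = 11.
This bounds M(r) := max_{|z|=r} |p(z)| from above; equality holds iff all terms c_k z^k can be made to align in phase at a single z on |z|=r.
Part (b). At z = 1 (real, on the circle |z| = r):
  p(1) = (1)·1^0 + (-3)·1^1 + (-1)·1^2 + (4)·1^3 + (2)·1^4 = 3.
  |p(1)| = 3.
Check: |p(1)| = 3 ≤ 11 = M_tri(1). ✓ Equality does not hold at z = 1 (the coefficients have mixed signs, so the terms do not all align in phase there).

M_tri(1) = 11; |p(1)| = 3; equality at z=1: no.


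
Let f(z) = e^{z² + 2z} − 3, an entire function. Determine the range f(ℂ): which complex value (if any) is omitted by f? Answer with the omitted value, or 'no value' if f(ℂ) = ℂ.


Little Picard bounds the complement of f(ℂ) to at most one point.
The exponent g(z) = z² + 2z is a nonconstant polynomial, hence surjective onto ℂ. So e^{g(z)} takes every value in {e^w : w ∈ ℂ} = ℂ ∖ {0}. Adding -3 shifts the range to ℂ ∖ {-3}. f omits exactly -3.

Omitted value: -3.


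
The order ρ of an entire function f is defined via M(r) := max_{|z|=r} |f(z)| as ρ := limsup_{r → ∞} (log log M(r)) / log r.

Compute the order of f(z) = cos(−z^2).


Write cos(w) = (e^{iw} ± e^{−iw})/(2 or 2i), so |cos(w)| ≤ e^{|w|}. With w = −z^2, |w| ≤ 1r^2 + 0 on |z|=r, giving M(r) ≤ e^{1r^2 + 0} and ρ ≤ 2. For the lower bound, choose z on |z|=r with -1z^2 purely imaginary of modulus 1r^2; then |cos(−z^2)| grows like e^{1r^2}/2, so ρ ≥ 2. Hence ρ = 2.
Therefore ρ = 2.

Order ρ = 2.


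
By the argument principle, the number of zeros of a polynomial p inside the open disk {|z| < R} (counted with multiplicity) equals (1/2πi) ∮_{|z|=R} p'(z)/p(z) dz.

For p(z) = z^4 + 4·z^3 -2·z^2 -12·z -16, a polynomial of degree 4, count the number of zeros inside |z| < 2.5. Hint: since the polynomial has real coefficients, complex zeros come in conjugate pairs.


The zeros of p are: (-1 + 1i), (-1 - 1i), -4, 2.
Their magnitudes are: 1.414, 1.414, 4, 2.
Zeros with |z| < R = 2.5: (-1 + 1i), (-1 - 1i), 2.
Count = 3.
By the argument principle, (1/2πi) ∮_{|z|=R} p'(z)/p(z) dz equals exactly this count.

Number of zeros inside |z| < 2.5: 3.


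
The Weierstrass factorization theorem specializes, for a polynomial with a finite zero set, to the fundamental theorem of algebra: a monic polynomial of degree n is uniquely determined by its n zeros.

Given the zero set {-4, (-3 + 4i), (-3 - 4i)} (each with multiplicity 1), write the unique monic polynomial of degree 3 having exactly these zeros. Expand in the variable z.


The polynomial is p(z) = ∏_{α ∈ S} (z − α), where S = {-4, (-3 + 4i), (-3 - 4i)}.
Expanding the product yields: p(z) = z^3 + 10·z^2 + 49·z + 100.
Note conjugate pairs combine to real quadratics: (z − (-3+4i))(z − (-3−4i)) = z² + 6z + 25.
The resulting polynomial has degree 3 and real coefficients as required.

p(z) = z^3 + 10·z^2 + 49·z + 100.


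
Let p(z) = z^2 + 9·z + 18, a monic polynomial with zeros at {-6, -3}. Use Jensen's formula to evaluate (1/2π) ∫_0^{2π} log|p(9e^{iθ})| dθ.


Zeros: -6, -3; r = 9.
Inside |z| < r: -6, -3. Outside (|z| ≥ r): ∅.
p(0) = 18, so log|p(0)| = log(18) = 2.8904.
Apply Jensen: I(r) = log|p(0)| + Σ_k log(r/|z_k|), summed over zeros inside |z| < r.
  log(r/|z_k|) for z_k = -6: log(9/6) = 0.4055
  log(r/|z_k|) for z_k = -3: log(9/3) = 1.0986
Sum over inside zeros: 1.5041.
I(r) = log|p(0)| + (inside sum) = 2.8904 + 1.5041 = 4.3944.
Closed form (all zeros inside, monic): I(r) = n·log(r) = 2·log(9) = 4.3944. ✓

I(r) ≈ 4.3944.


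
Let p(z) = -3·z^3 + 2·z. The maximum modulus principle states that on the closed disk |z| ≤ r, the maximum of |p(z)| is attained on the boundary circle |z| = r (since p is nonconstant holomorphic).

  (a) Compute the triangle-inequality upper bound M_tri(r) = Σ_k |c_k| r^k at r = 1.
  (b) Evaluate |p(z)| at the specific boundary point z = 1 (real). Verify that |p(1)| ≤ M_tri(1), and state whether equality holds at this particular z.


Coefficients: c_0 = 0, c_1 = 2, c_2 = 0, c_3 = -3. Radius r = 1.
Part (a). Triangle bound: M_tri(r) = Σ_k |c_k| r^k
  = |0|·1^0 + |2|·1^1 + |0|·1^2 + |-3|·1^3
  = 0 + 2 + 0 + 3 = 5.
This bounds M(r) := max_{|z|=r} |p(z)| from above; equality holds iff all terms c_k z^k can be made to align in phase at a single z on |z|=r.
Part (b). At z = 1 (real, on the circle |z| = r):
  p(1) = (0)·1^0 + (2)·1^1 + (0)·1^2 + (-3)·1^3 = -1.
  |p(1)| = 1.
Check: |p(1)| = 1 ≤ 5 = M_tri(1). ✓ Equality does not hold at z = 1 (the coefficients have mixed signs, so the terms do not all align in phase there).

M_tri(1) = 5; |p(1)| = 1; equality at z=1: no.


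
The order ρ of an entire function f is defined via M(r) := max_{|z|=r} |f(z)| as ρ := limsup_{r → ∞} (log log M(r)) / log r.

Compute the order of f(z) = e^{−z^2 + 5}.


|e^{−z^2 + 5}| = e^{Re(-1·z^2) + 5} ≤ e^{1|z|^2 + 5} = e^{1r^2 + 5} on |z| = r, so ρ ≤ 2. Choosing z on |z|=r so that -1·z^2 is real positive (always possible by picking arg z appropriately) gives |f(z)| = e^{1r^2 + 5}, matching the bound. The additive constant 5 does not affect log log M(r) ~ 2·log r. Hence ρ = 2.
Therefore ρ = 2.

Order ρ = 2.


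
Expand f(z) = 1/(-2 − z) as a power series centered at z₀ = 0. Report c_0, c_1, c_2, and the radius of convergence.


Let w = z − z₀, so z = z₀ + w.
Then -2 − z = -2 − (z₀ + w) = (-2 − z₀) − w = -2 − w.
f(z) = 1/(-2 − w) = (1/(-2)) · 1/(1 − w/(-2)) = Σ_{n≥0} w^n / (-2)^(n+1).
So c_n = 1/(-2)^(n+1):
  c_0 = 1/(-2)^1 = -1/2.
  c_1 = 1/(-2)^2 = 1/4.
  c_2 = 1/(-2)^3 = -1/8.
The series is valid for |w/d| < 1, i.e. |z − z₀| < |d|.
Radius of convergence: R = |-2 − z₀| = |-2| = 2 (distance from z₀ to the singularity z = -2).

c_0 = -1/2, c_1 = 1/4, c_2 = -1/8; R = 2.


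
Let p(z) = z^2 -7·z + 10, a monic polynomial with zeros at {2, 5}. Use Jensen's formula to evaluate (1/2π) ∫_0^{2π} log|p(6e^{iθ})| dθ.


Zeros: 2, 5; r = 6.
Inside |z| < r: 2, 5. Outside (|z| ≥ r): ∅.
p(0) = 10, so log|p(0)| = log(10) = 2.3026.
Apply Jensen: I(r) = log|p(0)| + Σ_k log(r/|z_k|), summed over zeros inside |z| < r.
  log(r/|z_k|) for z_k = 2: log(6/2) = 1.0986
  log(r/|z_k|) for z_k = 5: log(6/5) = 0.1823
Sum over inside zeros: 1.2809.
I(r) = log|p(0)| + (inside sum) = 2.3026 + 1.2809 = 3.5835.
Closed form (all zeros inside, monic): I(r) = n·log(r) = 2·log(6) = 3.5835. ✓

I(r) ≈ 3.5835.


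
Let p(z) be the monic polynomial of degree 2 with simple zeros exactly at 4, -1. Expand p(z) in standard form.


The polynomial is p(z) = ∏_{α ∈ S} (z − α), where S = {4, -1}.
Expanding the product yields: p(z) = z^2 -3·z -4.
The resulting polynomial has degree 2 and real coefficients as required.

p(z) = z^2 -3·z -4.


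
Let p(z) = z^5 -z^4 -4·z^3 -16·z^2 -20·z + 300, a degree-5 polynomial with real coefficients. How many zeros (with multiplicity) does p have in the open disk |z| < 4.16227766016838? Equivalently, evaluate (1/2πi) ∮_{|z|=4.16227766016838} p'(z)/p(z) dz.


The zeros of p are: -3, (3 + 1i), (3 - 1i), (-1 + 3i), (-1 - 3i).
Their magnitudes are: 3, 3.162, 3.162, 3.162, 3.162.
Zeros with |z| < R = 4.16227766016838: -3, (3 + 1i), (3 - 1i), (-1 + 3i), (-1 - 3i).
Count = 5.
By the argument principle, (1/2πi) ∮_{|z|=R} p'(z)/p(z) dz equals exactly this count.

Number of zeros inside |z| < 4.16227766016838: 5.


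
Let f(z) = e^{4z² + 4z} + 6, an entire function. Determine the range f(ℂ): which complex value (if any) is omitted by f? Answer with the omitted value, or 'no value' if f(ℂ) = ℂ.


Little Picard bounds the complement of f(ℂ) to at most one point.
The exponent g(z) = 4z² + 4z is a nonconstant polynomial, hence surjective onto ℂ. So e^{g(z)} takes every value in {e^w : w ∈ ℂ} = ℂ ∖ {0}. Adding 6 shifts the range to ℂ ∖ {6}. f omits exactly 6.

Omitted value: 6.


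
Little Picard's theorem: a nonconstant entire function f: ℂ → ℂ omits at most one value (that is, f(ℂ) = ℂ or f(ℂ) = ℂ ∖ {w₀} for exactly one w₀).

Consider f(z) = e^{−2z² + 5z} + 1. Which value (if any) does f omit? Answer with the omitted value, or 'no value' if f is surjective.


Little Picard bounds the complement of f(ℂ) to at most one point.
The exponent g(z) = −2z² + 5z is a nonconstant polynomial, hence surjective onto ℂ. So e^{g(z)} takes every value in {e^w : w ∈ ℂ} = ℂ ∖ {0}. Adding 1 shifts the range to ℂ ∖ {1}. f omits exactly 1.

Omitted value: 1.


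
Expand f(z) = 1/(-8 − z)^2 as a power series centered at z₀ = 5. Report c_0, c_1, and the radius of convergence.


Let w = z − z₀, so z = z₀ + w.
Then -8 − z = -8 − (z₀ + w) = (-8 − z₀) − w = -13 − w.
f(z) = 1/(-13 − w)^2 = (1/(-13)^2) · (1 − w/(-13))^{−2}.
By the binomial series (1−u)^{−2} = Σ_{n≥0} C(n+1, 1) u^n for |u|<1, with u = w/(-13):
  c_n = C(n+1, 1) / (-13)^(n+2).
  c_0 = 1/(-13)^2 = 1/169.
  c_1 = 2/(-13)^3 = -2/2197.
The series is valid for |w/d| < 1, i.e. |z − z₀| < |d|.
Radius of convergence: R = |-8 − z₀| = |-13| = 13 (distance from z₀ to the singularity z = -8).

c_0 = 1/169, c_1 = -2/2197; R = 13.
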